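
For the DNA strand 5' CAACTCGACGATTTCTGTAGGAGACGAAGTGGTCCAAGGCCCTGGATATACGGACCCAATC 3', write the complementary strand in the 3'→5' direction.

Base-pairing A↔T, G↔C gives the complement. The complementary strand is antiparallel, so paired with a 5'→3' strand it runs 3'→5'.

3′-GTTGAGCTGCTAAAGACATCCTCTGCTTCACCAGGTTCCGGGACCTATATGCCTGGGTTAG-5′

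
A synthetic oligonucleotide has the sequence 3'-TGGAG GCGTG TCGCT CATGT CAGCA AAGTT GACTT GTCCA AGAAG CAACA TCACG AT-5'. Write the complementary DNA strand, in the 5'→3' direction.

5'-ACCTCCGCACAGCGAGTACAGTCGTTTCAACTGAACAGGTTCTTCGTTGTAGTGCTA-3'

The strand is given 3'→5', so its complement runs 5'→3' in the same left-to-right order: pair each base A↔T, G↔C.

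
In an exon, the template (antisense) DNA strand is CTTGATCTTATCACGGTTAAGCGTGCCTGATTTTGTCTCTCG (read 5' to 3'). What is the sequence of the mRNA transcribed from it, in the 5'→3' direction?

The mRNA has the sequence of the coding strand (reverse complement of the template) with T→U. Reverse complement of CTTGATCTTATCACGGTTAAGCGTGCCTGATTTTGTCTCTCG is CGAGAGACAAAATCAGGCACGCTTAACCGTGATAAGATCAAG; then T→U.

5'-CGAGAGACAAAAUCAGGCACGCUUAACCGUGAUAAGAUCAAG-3'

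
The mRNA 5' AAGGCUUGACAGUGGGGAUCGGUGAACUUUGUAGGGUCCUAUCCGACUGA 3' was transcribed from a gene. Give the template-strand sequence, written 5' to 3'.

Replace U with T to get the coding DNA strand: AAGGCTTGACAGTGGGGATCGGTGAACTTTGTAGGGTCCTATCCGACTGA. The template strand is its reverse complement (complement TTCCGAACTGTCACCCCTAGCCACTTGAAACATCCCAGGATAGGCTGACT, then reverse).

5′-TCAGTCGGATAGGACCCTACAAAGTTCACCGATCCCCACTGTCAAGCCTT-3′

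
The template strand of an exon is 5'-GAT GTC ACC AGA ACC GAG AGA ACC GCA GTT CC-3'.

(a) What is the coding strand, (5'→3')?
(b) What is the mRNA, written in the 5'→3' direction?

(a) The coding strand is the reverse complement of the template: complement CTACAGTGGTCTTGGCTCTCTTGGCGTCAAGG, then reverse.
(b) mRNA has the coding-strand sequence with T→U.

(a) 5'-GGAACTGCGGTTCTCTCGGTTCTGGTGACATC-3'
(b) 5′-GGAACUGCGGUUCUCUCGGUUCUGGUGACAUC-3′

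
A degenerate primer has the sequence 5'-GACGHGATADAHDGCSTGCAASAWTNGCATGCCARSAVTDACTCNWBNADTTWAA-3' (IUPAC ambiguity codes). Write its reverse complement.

Standard pairs A↔T, G↔C; ambiguity codes pair R↔Y, W↔W, S↔S, B↔V, D↔H, N↔N. Complement (CTGCDCTATHTDHCGSACGTTSTWANCGTACGGTYSTBAHTGAGNWVNTHAAWTT), then reverse for 5'→3'.

5'-TTWAAHTNVWNGAGTHABTSYTGGCATGCNAWTSTTGCASGCHDTHTATCDCGTC-3'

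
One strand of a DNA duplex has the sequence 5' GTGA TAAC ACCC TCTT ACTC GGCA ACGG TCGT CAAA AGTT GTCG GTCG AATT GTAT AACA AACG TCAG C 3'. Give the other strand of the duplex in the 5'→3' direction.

5'-GCTGACGTTTGTTATACAATTCGACCGACAACTTTTGACGACCGTTGCCGAGTAAGAGGGTGTTATCAC-3'

Pairing A↔T and G↔C gives CACTATTGTGGGAGAATGAGCCGTTGCCAGCAGTTTTCAACAGCCAGCTTAACATATTGTTTGCAGTCG, running 3'→5'. Reverse for the 5'→3' convention.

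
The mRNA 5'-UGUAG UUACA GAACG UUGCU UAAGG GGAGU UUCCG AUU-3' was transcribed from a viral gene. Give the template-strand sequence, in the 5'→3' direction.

Replace U with T to get the coding DNA strand: TGTAGTTACAGAACGTTGCTTAAGGGGAGTTTCCGATT. The template strand is its reverse complement (complement ACATCAATGTCTTGCAACGAATTCCCCTCAAAGGCTAA, then reverse).

5'-AATCGGAAACTCCCCTTAAGCAACGTTCTGTAACTACA-3'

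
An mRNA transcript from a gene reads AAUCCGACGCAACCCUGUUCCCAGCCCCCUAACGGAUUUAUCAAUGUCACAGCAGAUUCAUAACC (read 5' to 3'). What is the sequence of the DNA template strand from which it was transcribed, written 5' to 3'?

Replace U with T to get the coding DNA strand: AATCCGACGCAACCCTGTTCCCAGCCCCCTAACGGATTTATCAATGTCACAGCAGATTCATAACC. The template strand is its reverse complement (complement TTAGGCTGCGTTGGGACAAGGGTCGGGGGATTGCCTAAATAGTTACAGTGTCGTCTAAGTATTGG, then reverse).

5'-GGTTATGAATCTGCTGTGACATTGATAAATCCGTTAGGGGGCTGGGAACAGGGTTGCGTCGGATT-3'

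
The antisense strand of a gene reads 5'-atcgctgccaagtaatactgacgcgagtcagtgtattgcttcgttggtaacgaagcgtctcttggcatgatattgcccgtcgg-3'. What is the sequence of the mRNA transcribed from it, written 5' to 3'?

5'-CCGACGGGCAAUAUCAUGCCAAGAGACGCUUCGUUACCAACGAAGCAAUACACUGACUCGCGUCAGUAUUACUUGGCAGCGAU-3'

The mRNA has the sequence of the coding strand (reverse complement of the template) with T→U. Reverse complement of ATCGCTGCCAAGTAATACTGACGCGAGTCAGTGTATTGCTTCGTTGGTAACGAAGCGTCTCTTGGCATGATATTGCCCGTCGG is CCGACGGGCAATATCATGCCAAGAGACGCTTCGTTACCAACGAAGCAATACACTGACTCGCGTCAGTATTACTTGGCAGCGAT; then T→U.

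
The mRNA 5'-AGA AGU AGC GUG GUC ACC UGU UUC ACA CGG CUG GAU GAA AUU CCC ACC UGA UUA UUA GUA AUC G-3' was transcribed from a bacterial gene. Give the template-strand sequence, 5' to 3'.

Replace U with T to get the coding DNA strand: AGAAGTAGCGTGGTCACCTGTTTCACACGGCTGGATGAAATTCCCACCTGATTATTAGTAATCG. The template strand is its reverse complement (complement TCTTCATCGCACCAGTGGACAAAGTGTGCCGACCTACTTTAAGGGTGGACTAATAATCATTAGC, then reverse).

5'-CGATTACTAATAATCAGGTGGGAATTTCATCCAGCCGTGTGAAACAGGTGACCACGCTACTTCT-3'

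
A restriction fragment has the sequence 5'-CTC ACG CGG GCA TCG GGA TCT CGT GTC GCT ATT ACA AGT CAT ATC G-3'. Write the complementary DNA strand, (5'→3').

The complement of CTCACGCGGGCATCGGGATCTCGTGTCGCTATTACAAGTCATATCG is GAGTGCGCCCGTAGCCCTAGAGCACAGCGATAATGTTCAGTATAGC (A↔T, G↔C). DNA strands are antiparallel, so the complementary strand runs 3'→5'; reversing gives the 5'→3' form.

5'-CGATATGACTTGTAATAGCGACACGAGATCCCGATGCCCGCGTGAG-3'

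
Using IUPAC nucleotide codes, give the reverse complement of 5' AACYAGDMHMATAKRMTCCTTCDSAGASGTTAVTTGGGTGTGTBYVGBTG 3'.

5'-CAVCBRVACACACCCAABTAACSTCTSHGAAGGAKYMTATKDKHCTRGTT-3'

Standard pairs A↔T, G↔C; ambiguity codes pair R↔Y, M↔K, S↔S, B↔V, D↔H. Complement (TTGRTCHKDKTATMYKAGGAAGHSTCTSCAATBAACCCACACAVRBCVAC), then reverse for 5'→3'.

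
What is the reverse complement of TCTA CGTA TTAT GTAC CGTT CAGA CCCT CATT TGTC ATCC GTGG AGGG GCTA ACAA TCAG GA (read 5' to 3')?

Complement each base (A↔T, G↔C): AGATGCATAATACATGGCAAGTCTGGGAGTAAACAGTAGGCACCTCCCCGATTGTTAGTCCT. Then reverse.

5'-TCCTGATTGTTAGCCCCTCCACGGATGACAAATGAGGGTCTGAACGGTACATAATACGTAGA-3'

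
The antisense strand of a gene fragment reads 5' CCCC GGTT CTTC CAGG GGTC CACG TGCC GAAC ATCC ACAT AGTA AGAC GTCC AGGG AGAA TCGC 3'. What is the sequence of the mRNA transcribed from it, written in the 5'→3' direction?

5'-GCGAUUCUCCCUGGACGUCUUACUAUGUGGAUGUUCGGCACGUGGACCCCUGGAAGAACCGGGG-3'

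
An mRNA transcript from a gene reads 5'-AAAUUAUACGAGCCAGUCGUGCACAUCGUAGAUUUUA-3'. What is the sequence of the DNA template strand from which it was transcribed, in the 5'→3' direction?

Replace U with T to get the coding DNA strand: AAATTATACGAGCCAGTCGTGCACATCGTAGATTTTA. The template strand is its reverse complement (complement TTTAATATGCTCGGTCAGCACGTGTAGCATCTAAAAT, then reverse).

5'-TAAAATCTACGATGTGCACGACTGGCTCGTATAATTT-3'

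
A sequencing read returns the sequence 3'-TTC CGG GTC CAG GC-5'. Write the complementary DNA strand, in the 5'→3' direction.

The strand is given 3'→5', so its complement runs 5'→3' in the same left-to-right order: pair each base A↔T, G↔C.

5'-AAGGCCCAGGTCCG-3'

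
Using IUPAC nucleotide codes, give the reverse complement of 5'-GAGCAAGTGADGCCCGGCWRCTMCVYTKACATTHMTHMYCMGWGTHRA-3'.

5'-TYDACWCKGRKDAKDAATGTMARBGKAGYWGCCGGGCHTCACTTGCTC-3'

Standard pairs A↔T, G↔C; ambiguity codes pair R↔Y, M↔K, W↔W, D↔H, V↔B. Complement (CTCGTTCACTHCGGGCCGWYGAKGBRAMTGTAADKADKRGKCWCADYT), then reverse for 5'→3'.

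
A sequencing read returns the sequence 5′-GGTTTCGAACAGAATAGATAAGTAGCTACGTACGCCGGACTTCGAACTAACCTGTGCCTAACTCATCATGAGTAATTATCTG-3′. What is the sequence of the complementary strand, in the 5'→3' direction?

5′-CAGATAATTACTCATGATGAGTTAGGCACAGGTTAGTTCGAAGTCCGGCGTACGTAGCTACTTATCTATTCTGTTCGAAACC-3′

The complement of GGTTTCGAACAGAATAGATAAGTAGCTACGTACGCCGGACTTCGAACTAACCTGTGCCTAACTCATCATGAGTAATTATCTG is CCAAAGCTTGTCTTATCTATTCATCGATGCATGCGGCCTGAAGCTTGATTGGACACGGATTGAGTAGTACTCATTAATAGAC (A↔T, G↔C). DNA strands are antiparallel, so the complementary strand runs 3'→5'; reversing gives the 5'→3' form.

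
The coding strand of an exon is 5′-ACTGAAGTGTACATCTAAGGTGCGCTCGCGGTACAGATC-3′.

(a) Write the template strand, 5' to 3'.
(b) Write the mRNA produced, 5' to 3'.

(a) The template strand is the reverse complement of the coding strand: complement TGACTTCACATGTAGATTCCACGCGAGCGCCATGTCTAG, then reverse.
(b) mRNA matches the coding strand with T→U.

(a) 5'-GATCTGTACCGCGAGCGCACCTTAGATGTACACTTCAGT-3'
(b) 5'-ACUGAAGUGUACAUCUAAGGUGCGCUCGCGGUACAGAUC-3'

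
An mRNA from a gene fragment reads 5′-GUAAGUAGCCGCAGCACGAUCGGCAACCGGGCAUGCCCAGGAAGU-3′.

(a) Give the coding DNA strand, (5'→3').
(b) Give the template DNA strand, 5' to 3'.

(a) The coding strand matches the mRNA with U→T.
(b) The template strand is the reverse complement of the coding strand.

(a) 5′-GTAAGTAGCCGCAGCACGATCGGCAACCGGGCATGCCCAGGAAGT-3′
(b) 5′-ACTTCCTGGGCATGCCCGGTTGCCGATCGTGCTGCGGCTACTTAC-3′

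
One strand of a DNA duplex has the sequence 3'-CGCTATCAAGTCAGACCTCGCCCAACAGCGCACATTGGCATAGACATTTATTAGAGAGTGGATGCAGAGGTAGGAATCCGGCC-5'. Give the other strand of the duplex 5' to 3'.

The strand is given 3'→5', so its complement runs 5'→3' in the same left-to-right order: pair each base A↔T, G↔C.

5'-GCGATAGTTCAGTCTGGAGCGGGTTGTCGCGTGTAACCGTATCTGTAAATAATCTCTCACCTACGTCTCCATCCTTAGGCCGG-3'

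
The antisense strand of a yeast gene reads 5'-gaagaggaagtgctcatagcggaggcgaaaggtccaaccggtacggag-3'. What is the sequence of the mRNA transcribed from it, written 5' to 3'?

5'-CUCCGUACCGGUUGGACCUUUCGCCUCCGCUAUGAGCACUUCCUCUUC-3'

The mRNA has the sequence of the coding strand (reverse complement of the template) with T→U. Reverse complement of GAAGAGGAAGTGCTCATAGCGGAGGCGAAAGGTCCAACCGGTACGGAG is CTCCGTACCGGTTGGACCTTTCGCCTCCGCTATGAGCACTTCCTCTTC; then T→U.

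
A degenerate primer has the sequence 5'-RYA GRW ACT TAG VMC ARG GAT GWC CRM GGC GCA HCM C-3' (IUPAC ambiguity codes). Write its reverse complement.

Standard pairs A↔T, G↔C; ambiguity codes pair R↔Y, M↔K, W↔W, H↔D, V↔B. Complement (YRTCYWTGAATCBKGTYCCTACWGGYKCCGCGTDGKG), then reverse for 5'→3'.

5'-GKGDTGCGCCKYGGWCATCCYTGKBCTAAGTWYCTRY-3'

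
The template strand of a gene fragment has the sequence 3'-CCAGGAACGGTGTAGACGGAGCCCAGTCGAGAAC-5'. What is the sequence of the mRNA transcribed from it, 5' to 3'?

Reading the template 3'→5' as shown, RNA polymerase pairs each base (A→U, T→A, G↔C) to build mRNA 5'→3' directly.

5'-GGUCCUUGCCACAUCUGCCUCGGGUCAGCUCUUG-3'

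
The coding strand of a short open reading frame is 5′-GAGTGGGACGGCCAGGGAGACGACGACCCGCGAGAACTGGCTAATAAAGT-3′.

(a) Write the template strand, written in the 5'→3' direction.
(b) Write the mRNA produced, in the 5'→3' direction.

(a) 5'-ACTTTATTAGCCAGTTCTCGCGGGTCGTCGTCTCCCTGGCCGTCCCACTC-3'
(b) 5'-GAGUGGGACGGCCAGGGAGACGACGACCCGCGAGAACUGGCUAAUAAAGU-3'

(a) The template strand is the reverse complement of the coding strand: complement CTCACCCTGCCGGTCCCTCTGCTGCTGGGCGCTCTTGACCGATTATTTCA, then reverse.
(b) mRNA matches the coding strand with T→U.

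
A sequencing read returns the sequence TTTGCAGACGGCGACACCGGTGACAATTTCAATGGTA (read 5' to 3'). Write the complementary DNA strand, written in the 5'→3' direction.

5'-TACCATTGAAATTGTCACCGGTGTCGCCGTCTGCAAA-3'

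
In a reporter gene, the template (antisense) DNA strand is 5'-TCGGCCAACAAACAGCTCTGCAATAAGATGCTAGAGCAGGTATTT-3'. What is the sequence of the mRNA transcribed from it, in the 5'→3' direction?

5′-AAAUACCUGCUCUAGCAUCUUAUUGCAGAGCUGUUUGUUGGCCGA-3′

The mRNA has the sequence of the coding strand (reverse complement of the template) with T→U. Reverse complement of TCGGCCAACAAACAGCTCTGCAATAAGATGCTAGAGCAGGTATTT is AAATACCTGCTCTAGCATCTTATTGCAGAGCTGTTTGTTGGCCGA; then T→U.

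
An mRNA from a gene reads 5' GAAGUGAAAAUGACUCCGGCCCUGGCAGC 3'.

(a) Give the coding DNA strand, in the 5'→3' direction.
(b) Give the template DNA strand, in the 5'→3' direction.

(a) 5′-GAAGTGAAAATGACTCCGGCCCTGGCAGC-3′
(b) 5'-GCTGCCAGGGCCGGAGTCATTTTCACTTC-3'

(a) The coding strand matches the mRNA with U→T.
(b) The template strand is the reverse complement of the coding strand.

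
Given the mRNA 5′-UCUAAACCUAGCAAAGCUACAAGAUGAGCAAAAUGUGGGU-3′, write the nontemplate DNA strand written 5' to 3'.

5'-TCTAAACCTAGCAAAGCTACAAGATGAGCAAAATGTGGGT-3'

The coding DNA strand has the same 5'→3' sequence as the mRNA with U replaced by T.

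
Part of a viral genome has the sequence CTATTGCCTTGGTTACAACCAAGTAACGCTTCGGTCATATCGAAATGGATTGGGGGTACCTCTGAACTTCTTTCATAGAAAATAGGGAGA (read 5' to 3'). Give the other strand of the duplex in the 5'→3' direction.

The complement of CTATTGCCTTGGTTACAACCAAGTAACGCTTCGGTCATATCGAAATGGATTGGGGGTACCTCTGAACTTCTTTCATAGAAAATAGGGAGA is GATAACGGAACCAATGTTGGTTCATTGCGAAGCCAGTATAGCTTTACCTAACCCCCATGGAGACTTGAAGAAAGTATCTTTTATCCCTCT (A↔T, G↔C). DNA strands are antiparallel, so the complementary strand runs 3'→5'; reversing gives the 5'→3' form.

5'-TCTCCCTATTTTCTATGAAAGAAGTTCAGAGGTACCCCCAATCCATTTCGATATGACCGAAGCGTTACTTGGTTGTAACCAAGGCAATAG-3'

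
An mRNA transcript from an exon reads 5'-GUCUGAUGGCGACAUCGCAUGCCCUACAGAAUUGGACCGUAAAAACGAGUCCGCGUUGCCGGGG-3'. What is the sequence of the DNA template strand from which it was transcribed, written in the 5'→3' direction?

5'-CCCCGGCAACGCGGACTCGTTTTTACGGTCCAATTCTGTAGGGCATGCGATGTCGCCATCAGAC-3'

Replace U with T to get the coding DNA strand: GTCTGATGGCGACATCGCATGCCCTACAGAATTGGACCGTAAAAACGAGTCCGCGTTGCCGGGG. The template strand is its reverse complement (complement CAGACTACCGCTGTAGCGTACGGGATGTCTTAACCTGGCATTTTTGCTCAGGCGCAACGGCCCC, then reverse).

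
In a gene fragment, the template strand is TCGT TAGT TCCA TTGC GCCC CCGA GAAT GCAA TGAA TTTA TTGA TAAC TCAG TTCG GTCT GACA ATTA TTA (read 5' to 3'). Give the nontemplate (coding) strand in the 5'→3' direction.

5'-TAATAATTGTCAGACCGAACTGAGTTATCAATAAATTCATTGCATTCTCGGGGGCGCAATGGAACTAACGA-3'

The coding strand is complementary and antiparallel to the template: take the complement (A↔T, G↔C) and reverse.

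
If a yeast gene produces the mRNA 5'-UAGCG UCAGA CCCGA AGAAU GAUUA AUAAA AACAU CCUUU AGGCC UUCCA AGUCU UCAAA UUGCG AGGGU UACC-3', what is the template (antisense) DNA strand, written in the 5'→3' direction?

5'-GGTAACCCTCGCAATTTGAAGACTTGGAAGGCCTAAAGGATGTTTTTATTAATCATTCTTCGGGTCTGACGCTA-3'

Replace U with T to get the coding DNA strand: TAGCGTCAGACCCGAAGAATGATTAATAAAAACATCCTTTAGGCCTTCCAAGTCTTCAAATTGCGAGGGTTACC. The template strand is its reverse complement (complement ATCGCAGTCTGGGCTTCTTACTAATTATTTTTGTAGGAAATCCGGAAGGTTCAGAAGTTTAACGCTCCCAATGG, then reverse).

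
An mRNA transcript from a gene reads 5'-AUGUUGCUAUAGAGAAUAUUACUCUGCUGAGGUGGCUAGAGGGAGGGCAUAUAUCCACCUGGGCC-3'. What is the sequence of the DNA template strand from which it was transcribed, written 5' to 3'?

5'-GGCCCAGGTGGATATATGCCCTCCCTCTAGCCACCTCAGCAGAGTAATATTCTCTATAGCAACAT-3'

Replace U with T to get the coding DNA strand: ATGTTGCTATAGAGAATATTACTCTGCTGAGGTGGCTAGAGGGAGGGCATATATCCACCTGGGCC. The template strand is its reverse complement (complement TACAACGATATCTCTTATAATGAGACGACTCCACCGATCTCCCTCCCGTATATAGGTGGACCCGG, then reverse).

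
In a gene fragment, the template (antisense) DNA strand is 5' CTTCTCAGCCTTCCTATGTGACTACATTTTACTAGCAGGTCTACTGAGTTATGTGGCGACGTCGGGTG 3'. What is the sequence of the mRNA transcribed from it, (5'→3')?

RNA polymerase reads the template 3'→5' and synthesizes mRNA 5'→3' by base-pairing (A→U, T→A, G↔C). The complement of the template is GAAGAGTCGGAAGGATACACTGATGTAAAATGATCGTCCAGATGACTCAATACACCGCTGCAGCCCAC; antiparallel, so 5'→3' the coding strand is CACCCGACGTCGCCACATAACTCAGTAGACCTGCTAGTAAAATGTAGTCACATAGGAAGGCTGAGAAG. Replace T with U for the mRNA.

5'-CACCCGACGUCGCCACAUAACUCAGUAGACCUGCUAGUAAAAUGUAGUCACAUAGGAAGGCUGAGAAG-3'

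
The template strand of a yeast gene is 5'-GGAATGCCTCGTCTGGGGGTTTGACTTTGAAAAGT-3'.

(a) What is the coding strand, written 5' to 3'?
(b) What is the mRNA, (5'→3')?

(a) The coding strand is the reverse complement of the template: complement CCTTACGGAGCAGACCCCCAAACTGAAACTTTTCA, then reverse.
(b) mRNA has the coding-strand sequence with T→U.

(a) 5'-ACTTTTCAAAGTCAAACCCCCAGACGAGGCATTCC-3'
(b) 5′-ACUUUUCAAAGUCAAACCCCCAGACGAGGCAUUCC-3′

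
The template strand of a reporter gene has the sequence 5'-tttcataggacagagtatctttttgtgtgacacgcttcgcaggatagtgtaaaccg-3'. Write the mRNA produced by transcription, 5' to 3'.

5'-CGGUUUACACUAUCCUGCGAAGCGUGUCACACAAAAAGAUACUCUGUCCUAUGAAA-3'

RNA polymerase reads the template 3'→5' and synthesizes mRNA 5'→3' by base-pairing (A→U, T→A, G↔C). The complement of the template is AAAGTATCCTGTCTCATAGAAAAACACACTGTGCGAAGCGTCCTATCACATTTGGC; antiparallel, so 5'→3' the coding strand is CGGTTTACACTATCCTGCGAAGCGTGTCACACAAAAAGATACTCTGTCCTATGAAA. Replace T with U for the mRNA.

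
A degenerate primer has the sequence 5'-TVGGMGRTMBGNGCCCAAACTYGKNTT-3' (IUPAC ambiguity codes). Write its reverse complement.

5'-AANMCRAGTTTGGGCNCVKAYCKCCBA-3'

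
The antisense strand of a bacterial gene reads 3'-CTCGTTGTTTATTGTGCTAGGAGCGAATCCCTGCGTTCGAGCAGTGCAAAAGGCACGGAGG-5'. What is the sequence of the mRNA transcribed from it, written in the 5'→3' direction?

Reading the template 3'→5' as shown, RNA polymerase pairs each base (A→U, T→A, G↔C) to build mRNA 5'→3' directly.

5'-GAGCAACAAAUAACACGAUCCUCGCUUAGGGACGCAAGCUCGUCACGUUUUCCGUGCCUCC-3'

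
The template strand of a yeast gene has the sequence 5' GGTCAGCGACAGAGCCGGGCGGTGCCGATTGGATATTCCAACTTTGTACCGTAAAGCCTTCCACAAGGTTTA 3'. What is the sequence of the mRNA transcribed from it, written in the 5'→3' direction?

5'-UAAACCUUGUGGAAGGCUUUACGGUACAAAGUUGGAAUAUCCAAUCGGCACCGCCCGGCUCUGUCGCUGACC-3'

RNA polymerase reads the template 3'→5' and synthesizes mRNA 5'→3' by base-pairing (A→U, T→A, G↔C). The complement of the template is CCAGTCGCTGTCTCGGCCCGCCACGGCTAACCTATAAGGTTGAAACATGGCATTTCGGAAGGTGTTCCAAAT; antiparallel, so 5'→3' the coding strand is TAAACCTTGTGGAAGGCTTTACGGTACAAAGTTGGAATATCCAATCGGCACCGCCCGGCTCTGTCGCTGACC. Replace T with U for the mRNA.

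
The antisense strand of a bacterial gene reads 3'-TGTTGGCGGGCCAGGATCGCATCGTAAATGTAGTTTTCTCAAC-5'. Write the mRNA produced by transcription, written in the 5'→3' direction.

5'-ACAACCGCCCGGUCCUAGCGUAGCAUUUACAUCAAAAGAGUUG-3'

Reading the template 3'→5' as shown, RNA polymerase pairs each base (A→U, T→A, G↔C) to build mRNA 5'→3' directly.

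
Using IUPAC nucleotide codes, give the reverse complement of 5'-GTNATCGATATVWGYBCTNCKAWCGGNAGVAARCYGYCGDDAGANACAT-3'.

Standard pairs A↔T, G↔C; ambiguity codes pair R↔Y, K↔M, W↔W, B↔V, D↔H, N↔N. Complement (CANTAGCTATABWCRVGANGMTWGCCNTCBTTYGRCRGCHHTCTNTGTA), then reverse for 5'→3'.

5′-ATGTNTCTHHCGRCRGYTTBCTNCCGWTMGNAGVRCWBATATCGATNAC-3′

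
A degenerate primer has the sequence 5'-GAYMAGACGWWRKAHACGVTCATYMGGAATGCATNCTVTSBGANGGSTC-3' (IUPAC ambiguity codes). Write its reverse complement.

5'-GASCCNTCVSABAGNATGCATTCCKRATGABCGTDTMYWWCGTCTKRTC-3'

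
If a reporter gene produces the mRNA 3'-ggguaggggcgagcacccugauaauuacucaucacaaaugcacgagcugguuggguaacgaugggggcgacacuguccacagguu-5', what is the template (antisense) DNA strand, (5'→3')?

5'-CCCATCCCCGCTCGTGGGACTATTAATGAGTAGTGTTTACGTGCTCGACCAACCCATTGCTACCCCCGCTGTGACAGGTGTCCAA-3'

Written 5'→3' the mRNA is UUGGACACCUGUCACAGCGGGGGUAGCAAUGGGUUGGUCGAGCACGUAAACACUACUCAUUAAUAGUCCCACGAGCGGGGAUGGG, so the coding DNA strand is TTGGACACCTGTCACAGCGGGGGTAGCAATGGGTTGGTCGAGCACGTAAACACTACTCATTAATAGTCCCACGAGCGGGGATGGG. The template is its reverse complement.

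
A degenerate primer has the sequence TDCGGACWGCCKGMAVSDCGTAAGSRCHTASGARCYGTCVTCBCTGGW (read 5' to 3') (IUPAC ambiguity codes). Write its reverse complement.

5'-WCCAGVGABGACRGYTCSTADGYSCTTACGHSBTKCMGGCWGTCCGHA-3'

Standard pairs A↔T, G↔C; ambiguity codes pair R↔Y, M↔K, W↔W, S↔S, B↔V, D↔H. Complement (AHGCCTGWCGGMCKTBSHGCATTCSYGDATSCTYGRCAGBAGVGACCW), then reverse for 5'→3'.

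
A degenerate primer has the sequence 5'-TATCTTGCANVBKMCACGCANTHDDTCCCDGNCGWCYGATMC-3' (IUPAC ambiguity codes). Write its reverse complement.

Standard pairs A↔T, G↔C; ambiguity codes pair Y↔R, M↔K, W↔W, B↔V, D↔H, N↔N. Complement (ATAGAACGTNBVMKGTGCGTNADHHAGGGHCNGCWGRCTAKG), then reverse for 5'→3'.

5′-GKATCRGWCGNCHGGGAHHDANTGCGTGKMVBNTGCAAGATA-3′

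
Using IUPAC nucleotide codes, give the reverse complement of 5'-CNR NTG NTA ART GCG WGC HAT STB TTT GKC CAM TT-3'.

5′-AAKTGGMCAAAVASATDGCWCGCAYTTANCANYNG-3′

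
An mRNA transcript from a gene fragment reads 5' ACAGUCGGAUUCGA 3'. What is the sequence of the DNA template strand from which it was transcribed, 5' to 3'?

Replace U with T to get the coding DNA strand: ACAGTCGGATTCGA. The template strand is its reverse complement (complement TGTCAGCCTAAGCT, then reverse).

5'-TCGAATCCGACTGT-3'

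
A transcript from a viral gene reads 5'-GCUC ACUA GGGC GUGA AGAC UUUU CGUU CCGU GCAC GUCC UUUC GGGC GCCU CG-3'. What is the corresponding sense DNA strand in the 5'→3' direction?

5'-GCTCACTAGGGCGTGAAGACTTTTCGTTCCGTGCACGTCCTTTCGGGCGCCTCG-3'

The coding DNA strand has the same 5'→3' sequence as the mRNA with U replaced by T.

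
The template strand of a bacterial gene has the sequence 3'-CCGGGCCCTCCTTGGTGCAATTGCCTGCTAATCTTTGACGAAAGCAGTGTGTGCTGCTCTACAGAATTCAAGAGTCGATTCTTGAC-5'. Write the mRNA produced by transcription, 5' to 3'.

Reading the template 3'→5' as shown, RNA polymerase pairs each base (A→U, T→A, G↔C) to build mRNA 5'→3' directly.

5'-GGCCCGGGAGGAACCACGUUAACGGACGAUUAGAAACUGCUUUCGUCACACACGACGAGAUGUCUUAAGUUCUCAGCUAAGAACUG-3'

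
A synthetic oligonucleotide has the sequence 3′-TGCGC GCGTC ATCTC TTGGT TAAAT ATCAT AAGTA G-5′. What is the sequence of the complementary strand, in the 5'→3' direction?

5'-ACGCGCGCAGTAGAGAACCAATTTATAGTATTCATC-3'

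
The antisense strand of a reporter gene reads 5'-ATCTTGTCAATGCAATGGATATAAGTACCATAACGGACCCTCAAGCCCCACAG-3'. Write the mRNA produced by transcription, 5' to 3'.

RNA polymerase reads the template 3'→5' and synthesizes mRNA 5'→3' by base-pairing (A→U, T→A, G↔C). The complement of the template is TAGAACAGTTACGTTACCTATATTCATGGTATTGCCTGGGAGTTCGGGGTGTC; antiparallel, so 5'→3' the coding strand is CTGTGGGGCTTGAGGGTCCGTTATGGTACTTATATCCATTGCATTGACAAGAT. Replace T with U for the mRNA.

5'-CUGUGGGGCUUGAGGGUCCGUUAUGGUACUUAUAUCCAUUGCAUUGACAAGAU-3'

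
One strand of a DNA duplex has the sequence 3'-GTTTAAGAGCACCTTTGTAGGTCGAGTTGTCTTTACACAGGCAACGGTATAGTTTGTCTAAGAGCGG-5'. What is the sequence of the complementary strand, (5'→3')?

The strand is given 3'→5', so its complement runs 5'→3' in the same left-to-right order: pair each base A↔T, G↔C.

5'-CAAATTCTCGTGGAAACATCCAGCTCAACAGAAATGTGTCCGTTGCCATATCAAACAGATTCTCGCC-3'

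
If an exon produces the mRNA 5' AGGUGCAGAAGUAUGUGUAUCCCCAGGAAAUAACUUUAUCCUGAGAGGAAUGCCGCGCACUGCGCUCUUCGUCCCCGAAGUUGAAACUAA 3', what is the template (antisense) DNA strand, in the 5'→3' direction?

5'-TTAGTTTCAACTTCGGGGACGAAGAGCGCAGTGCGCGGCATTCCTCTCAGGATAAAGTTATTTCCTGGGGATACACATACTTCTGCACCT-3'

Replace U with T to get the coding DNA strand: AGGTGCAGAAGTATGTGTATCCCCAGGAAATAACTTTATCCTGAGAGGAATGCCGCGCACTGCGCTCTTCGTCCCCGAAGTTGAAACTAA. The template strand is its reverse complement (complement TCCACGTCTTCATACACATAGGGGTCCTTTATTGAAATAGGACTCTCCTTACGGCGCGTGACGCGAGAAGCAGGGGCTTCAACTTTGATT, then reverse).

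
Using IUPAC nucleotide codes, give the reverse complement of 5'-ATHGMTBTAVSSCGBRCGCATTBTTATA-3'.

5'-TATAAVAATGCGYVCGSSBTAVAKCDAT-3'

Standard pairs A↔T, G↔C; ambiguity codes pair R↔Y, M↔K, S↔S, B↔V, H↔D. Complement (TADCKAVATBSSGCVYGCGTAAVAATAT), then reverse for 5'→3'.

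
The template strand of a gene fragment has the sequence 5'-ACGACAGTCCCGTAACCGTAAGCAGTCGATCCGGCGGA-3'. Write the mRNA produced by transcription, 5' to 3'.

5'-UCCGCCGGAUCGACUGCUUACGGUUACGGGACUGUCGU-3'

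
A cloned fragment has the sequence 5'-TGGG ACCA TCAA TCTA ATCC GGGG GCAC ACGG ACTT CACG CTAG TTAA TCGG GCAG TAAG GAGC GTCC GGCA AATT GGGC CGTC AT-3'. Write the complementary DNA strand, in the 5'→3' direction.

The complement of TGGGACCATCAATCTAATCCGGGGGCACACGGACTTCACGCTAGTTAATCGGGCAGTAAGGAGCGTCCGGCAAATTGGGCCGTCAT is ACCCTGGTAGTTAGATTAGGCCCCCGTGTGCCTGAAGTGCGATCAATTAGCCCGTCATTCCTCGCAGGCCGTTTAACCCGGCAGTA (A↔T, G↔C). DNA strands are antiparallel, so the complementary strand runs 3'→5'; reversing gives the 5'→3' form.

5'-ATGACGGCCCAATTTGCCGGACGCTCCTTACTGCCCGATTAACTAGCGTGAAGTCCGTGTGCCCCCGGATTAGATTGATGGTCCCA-3'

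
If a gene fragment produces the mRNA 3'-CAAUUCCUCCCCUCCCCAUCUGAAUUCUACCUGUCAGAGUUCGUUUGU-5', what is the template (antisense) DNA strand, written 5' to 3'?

5'-GTTAAGGAGGGGAGGGGTAGACTTAAGATGGACAGTCTCAAGCAAACA-3'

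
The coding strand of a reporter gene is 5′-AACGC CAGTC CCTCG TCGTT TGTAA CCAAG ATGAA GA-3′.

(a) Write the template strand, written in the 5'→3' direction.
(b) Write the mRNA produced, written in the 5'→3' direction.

(a) The template strand is the reverse complement of the coding strand: complement TTGCGGTCAGGGAGCAGCAAACATTGGTTCTACTTCT, then reverse.
(b) mRNA matches the coding strand with T→U.

(a) 5′-TCTTCATCTTGGTTACAAACGACGAGGGACTGGCGTT-3′
(b) 5'-AACGCCAGUCCCUCGUCGUUUGUAACCAAGAUGAAGA-3'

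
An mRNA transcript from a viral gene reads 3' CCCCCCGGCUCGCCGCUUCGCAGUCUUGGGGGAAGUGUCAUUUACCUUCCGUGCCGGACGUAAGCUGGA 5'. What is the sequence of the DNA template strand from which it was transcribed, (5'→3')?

5'-GGGGGGCCGAGCGGCGAAGCGTCAGAACCCCCTTCACAGTAAATGGAAGGCACGGCCTGCATTCGACCT-3'

Written 5'→3' the mRNA is AGGUCGAAUGCAGGCCGUGCCUUCCAUUUACUGUGAAGGGGGUUCUGACGCUUCGCCGCUCGGCCCCCC, so the coding DNA strand is AGGTCGAATGCAGGCCGTGCCTTCCATTTACTGTGAAGGGGGTTCTGACGCTTCGCCGCTCGGCCCCCC. The template is its reverse complement.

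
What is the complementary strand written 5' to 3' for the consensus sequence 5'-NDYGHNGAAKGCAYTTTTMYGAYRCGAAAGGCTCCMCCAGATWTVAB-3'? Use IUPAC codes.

Standard pairs A↔T, G↔C; ambiguity codes pair R↔Y, M↔K, W↔W, B↔V, D↔H, N↔N. Complement (NHRCDNCTTMCGTRAAAAKRCTRYGCTTTCCGAGGKGGTCTAWABTV), then reverse for 5'→3'.

5'-VTBAWATCTGGKGGAGCCTTTCGYRTCRKAAAARTGCMTTCNDCRHN-3'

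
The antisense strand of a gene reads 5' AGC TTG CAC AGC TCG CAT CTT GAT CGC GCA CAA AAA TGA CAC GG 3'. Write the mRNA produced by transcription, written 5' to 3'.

5'-CCGUGUCAUUUUUGUGCGCGAUCAAGAUGCGAGCUGUGCAAGCU-3'

The mRNA has the sequence of the coding strand (reverse complement of the template) with T→U. Reverse complement of AGCTTGCACAGCTCGCATCTTGATCGCGCACAAAAATGACACGG is CCGTGTCATTTTTGTGCGCGATCAAGATGCGAGCTGTGCAAGCT; then T→U.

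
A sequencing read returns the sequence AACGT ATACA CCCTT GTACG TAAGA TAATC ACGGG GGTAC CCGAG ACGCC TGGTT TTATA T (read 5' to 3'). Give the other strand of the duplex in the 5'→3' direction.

The complement of AACGTATACACCCTTGTACGTAAGATAATCACGGGGGTACCCGAGACGCCTGGTTTTATAT is TTGCATATGTGGGAACATGCATTCTATTAGTGCCCCCATGGGCTCTGCGGACCAAAATATA (A↔T, G↔C). DNA strands are antiparallel, so the complementary strand runs 3'→5'; reversing gives the 5'→3' form.

5′-ATATAAAACCAGGCGTCTCGGGTACCCCCGTGATTATCTTACGTACAAGGGTGTATACGTT-3′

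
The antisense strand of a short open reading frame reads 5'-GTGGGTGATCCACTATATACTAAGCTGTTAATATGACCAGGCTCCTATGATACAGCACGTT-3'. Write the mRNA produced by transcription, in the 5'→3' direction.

5'-AACGUGCUGUAUCAUAGGAGCCUGGUCAUAUUAACAGCUUAGUAUAUAGUGGAUCACCCAC-3'

RNA polymerase reads the template 3'→5' and synthesizes mRNA 5'→3' by base-pairing (A→U, T→A, G↔C). The complement of the template is CACCCACTAGGTGATATATGATTCGACAATTATACTGGTCCGAGGATACTATGTCGTGCAA; antiparallel, so 5'→3' the coding strand is AACGTGCTGTATCATAGGAGCCTGGTCATATTAACAGCTTAGTATATAGTGGATCACCCAC. Replace T with U for the mRNA.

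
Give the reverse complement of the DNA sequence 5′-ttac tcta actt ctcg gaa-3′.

5′-TTCCGAGAAGTTAGAGTAA-3′

Reading the sequence 3'→5' and pairing each base (A↔T, G↔C) gives the reverse complement directly.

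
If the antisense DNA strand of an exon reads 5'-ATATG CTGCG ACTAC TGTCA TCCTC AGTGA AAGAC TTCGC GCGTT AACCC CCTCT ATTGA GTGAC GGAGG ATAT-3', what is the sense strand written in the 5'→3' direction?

The coding strand is complementary and antiparallel to the template: take the complement (A↔T, G↔C) and reverse.

5'-ATATCCTCCGTCACTCAATAGAGGGGGTTAACGCGCGAAGTCTTTCACTGAGGATGACAGTAGTCGCAGCATAT-3'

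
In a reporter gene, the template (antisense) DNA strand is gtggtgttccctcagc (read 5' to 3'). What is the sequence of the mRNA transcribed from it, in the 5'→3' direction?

5'-GCUGAGGGAACACCAC-3'

The mRNA has the sequence of the coding strand (reverse complement of the template) with T→U. Reverse complement of GTGGTGTTCCCTCAGC is GCTGAGGGAACACCAC; then T→U.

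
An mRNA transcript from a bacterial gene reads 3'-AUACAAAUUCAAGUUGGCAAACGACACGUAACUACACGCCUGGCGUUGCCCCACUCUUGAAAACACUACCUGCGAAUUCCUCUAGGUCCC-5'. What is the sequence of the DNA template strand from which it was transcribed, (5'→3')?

5'-TATGTTTAAGTTCAACCGTTTGCTGTGCATTGATGTGCGGACCGCAACGGGGTGAGAACTTTTGTGATGGACGCTTAAGGAGATCCAGGG-3'

Written 5'→3' the mRNA is CCCUGGAUCUCCUUAAGCGUCCAUCACAAAAGUUCUCACCCCGUUGCGGUCCGCACAUCAAUGCACAGCAAACGGUUGAACUUAAACAUA, so the coding DNA strand is CCCTGGATCTCCTTAAGCGTCCATCACAAAAGTTCTCACCCCGTTGCGGTCCGCACATCAATGCACAGCAAACGGTTGAACTTAAACATA. The template is its reverse complement.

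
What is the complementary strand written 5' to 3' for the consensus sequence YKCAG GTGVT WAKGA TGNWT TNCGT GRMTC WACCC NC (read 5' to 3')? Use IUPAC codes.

5'-GNGGGTWGAKYCACGNAAWNCATCMTWABCACCTGMR-3'

Standard pairs A↔T, G↔C; ambiguity codes pair R↔Y, M↔K, W↔W, V↔B, N↔N. Complement (RMGTCCACBAWTMCTACNWAANGCACYKAGWTGGGNG), then reverse for 5'→3'.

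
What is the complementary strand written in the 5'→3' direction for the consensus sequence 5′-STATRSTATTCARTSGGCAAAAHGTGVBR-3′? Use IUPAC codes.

5'-YVBCACDTTTTGCCSAYTGAATASYATAS-3'

Standard pairs A↔T, G↔C; ambiguity codes pair R↔Y, S↔S, B↔V, H↔D. Complement (SATAYSATAAGTYASCCGTTTTDCACBVY), then reverse for 5'→3'.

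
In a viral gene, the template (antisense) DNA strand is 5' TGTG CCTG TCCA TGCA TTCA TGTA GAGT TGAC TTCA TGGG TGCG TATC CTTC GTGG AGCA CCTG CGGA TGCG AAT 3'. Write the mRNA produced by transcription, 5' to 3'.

RNA polymerase reads the template 3'→5' and synthesizes mRNA 5'→3' by base-pairing (A→U, T→A, G↔C). The complement of the template is ACACGGACAGGTACGTAAGTACATCTCAACTGAAGTACCCACGCATAGGAAGCACCTCGTGGACGCCTACGCTTA; antiparallel, so 5'→3' the coding strand is ATTCGCATCCGCAGGTGCTCCACGAAGGATACGCACCCATGAAGTCAACTCTACATGAATGCATGGACAGGCACA. Replace T with U for the mRNA.

5'-AUUCGCAUCCGCAGGUGCUCCACGAAGGAUACGCACCCAUGAAGUCAACUCUACAUGAAUGCAUGGACAGGCACA-3'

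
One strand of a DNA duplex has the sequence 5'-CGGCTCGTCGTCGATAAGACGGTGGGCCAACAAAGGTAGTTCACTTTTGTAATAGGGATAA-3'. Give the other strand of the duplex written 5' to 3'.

The complement of CGGCTCGTCGTCGATAAGACGGTGGGCCAACAAAGGTAGTTCACTTTTGTAATAGGGATAA is GCCGAGCAGCAGCTATTCTGCCACCCGGTTGTTTCCATCAAGTGAAAACATTATCCCTATT (A↔T, G↔C). DNA strands are antiparallel, so the complementary strand runs 3'→5'; reversing gives the 5'→3' form.

5'-TTATCCCTATTACAAAAGTGAACTACCTTTGTTGGCCCACCGTCTTATCGACGACGAGCCG-3'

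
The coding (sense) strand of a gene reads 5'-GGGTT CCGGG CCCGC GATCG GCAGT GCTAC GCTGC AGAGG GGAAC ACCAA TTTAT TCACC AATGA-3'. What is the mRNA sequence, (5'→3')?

5'-GGGUUCCGGGCCCGCGAUCGGCAGUGCUACGCUGCAGAGGGGAACACCAAUUUAUUCACCAAUGA-3'

The mRNA is synthesized from the template strand, so it matches the coding strand with T replaced by U.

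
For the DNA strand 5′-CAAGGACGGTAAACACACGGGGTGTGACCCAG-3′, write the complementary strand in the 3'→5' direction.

3'-GTTCCTGCCATTTGTGTGCCCCACACTGGGTC-5'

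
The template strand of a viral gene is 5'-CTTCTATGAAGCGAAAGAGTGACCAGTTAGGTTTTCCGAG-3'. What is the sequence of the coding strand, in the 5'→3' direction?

5'-CTCGGAAAACCTAACTGGTCACTCTTTCGCTTCATAGAAG-3'

The coding strand is complementary and antiparallel to the template: take the complement (A↔T, G↔C) and reverse.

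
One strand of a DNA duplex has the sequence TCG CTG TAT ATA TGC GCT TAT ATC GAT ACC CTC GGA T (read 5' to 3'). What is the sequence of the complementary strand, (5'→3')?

Pairing A↔T and G↔C gives AGCGACATATATACGCGAATATAGCTATGGGAGCCTA, running 3'→5'. Reverse for the 5'→3' convention.

5'-ATCCGAGGGTATCGATATAAGCGCATATATACAGCGA-3'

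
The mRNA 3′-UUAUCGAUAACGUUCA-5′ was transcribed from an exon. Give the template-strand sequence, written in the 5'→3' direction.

Written 5'→3' the mRNA is ACUUGCAAUAGCUAUU, so the coding DNA strand is ACTTGCAATAGCTATT. The template is its reverse complement.

5'-AATAGCTATTGCAAGT-3'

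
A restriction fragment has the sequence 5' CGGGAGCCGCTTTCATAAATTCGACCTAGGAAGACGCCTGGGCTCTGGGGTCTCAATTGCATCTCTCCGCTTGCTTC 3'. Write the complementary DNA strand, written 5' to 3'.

The complement of CGGGAGCCGCTTTCATAAATTCGACCTAGGAAGACGCCTGGGCTCTGGGGTCTCAATTGCATCTCTCCGCTTGCTTC is GCCCTCGGCGAAAGTATTTAAGCTGGATCCTTCTGCGGACCCGAGACCCCAGAGTTAACGTAGAGAGGCGAACGAAG (A↔T, G↔C). DNA strands are antiparallel, so the complementary strand runs 3'→5'; reversing gives the 5'→3' form.

5'-GAAGCAAGCGGAGAGATGCAATTGAGACCCCAGAGCCCAGGCGTCTTCCTAGGTCGAATTTATGAAAGCGGCTCCCG-3'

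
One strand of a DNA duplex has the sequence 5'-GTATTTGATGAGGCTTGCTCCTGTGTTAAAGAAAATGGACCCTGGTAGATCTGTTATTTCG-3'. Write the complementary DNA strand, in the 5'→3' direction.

Pairing A↔T and G↔C gives CATAAACTACTCCGAACGAGGACACAATTTCTTTTACCTGGGACCATCTAGACAATAAAGC, running 3'→5'. Reverse for the 5'→3' convention.

5'-CGAAATAACAGATCTACCAGGGTCCATTTTCTTTAACACAGGAGCAAGCCTCATCAAATAC-3'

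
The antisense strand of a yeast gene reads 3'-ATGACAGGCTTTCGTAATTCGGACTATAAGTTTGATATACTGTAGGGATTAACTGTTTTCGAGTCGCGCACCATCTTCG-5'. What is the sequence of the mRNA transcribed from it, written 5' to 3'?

5'-UACUGUCCGAAAGCAUUAAGCCUGAUAUUCAAACUAUAUGACAUCCCUAAUUGACAAAAGCUCAGCGCGUGGUAGAAGC-3'

Reading the template 3'→5' as shown, RNA polymerase pairs each base (A→U, T→A, G↔C) to build mRNA 5'→3' directly.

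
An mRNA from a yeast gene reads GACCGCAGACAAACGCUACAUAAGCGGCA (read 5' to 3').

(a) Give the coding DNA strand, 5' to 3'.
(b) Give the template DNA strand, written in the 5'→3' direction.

(a) The coding strand matches the mRNA with U→T.
(b) The template strand is the reverse complement of the coding strand.

(a) 5'-GACCGCAGACAAACGCTACATAAGCGGCA-3'
(b) 5'-TGCCGCTTATGTAGCGTTTGTCTGCGGTC-3'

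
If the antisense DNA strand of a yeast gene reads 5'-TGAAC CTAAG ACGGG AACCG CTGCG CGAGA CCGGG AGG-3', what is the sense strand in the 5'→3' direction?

The coding strand is complementary and antiparallel to the template: take the complement (A↔T, G↔C) and reverse.

5'-CCTCCCGGTCTCGCGCAGCGGTTCCCGTCTTAGGTTCA-3'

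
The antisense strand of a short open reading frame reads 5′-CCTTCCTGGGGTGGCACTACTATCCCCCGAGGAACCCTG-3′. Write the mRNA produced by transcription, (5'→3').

5'-CAGGGUUCCUCGGGGGAUAGUAGUGCCACCCCAGGAAGG-3'

RNA polymerase reads the template 3'→5' and synthesizes mRNA 5'→3' by base-pairing (A→U, T→A, G↔C). The complement of the template is GGAAGGACCCCACCGTGATGATAGGGGGCTCCTTGGGAC; antiparallel, so 5'→3' the coding strand is CAGGGTTCCTCGGGGGATAGTAGTGCCACCCCAGGAAGG. Replace T with U for the mRNA.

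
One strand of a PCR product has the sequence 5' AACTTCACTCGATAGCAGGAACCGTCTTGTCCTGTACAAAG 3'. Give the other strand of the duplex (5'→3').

Pairing A↔T and G↔C gives TTGAAGTGAGCTATCGTCCTTGGCAGAACAGGACATGTTTC, running 3'→5'. Reverse for the 5'→3' convention.

5'-CTTTGTACAGGACAAGACGGTTCCTGCTATCGAGTGAAGTT-3'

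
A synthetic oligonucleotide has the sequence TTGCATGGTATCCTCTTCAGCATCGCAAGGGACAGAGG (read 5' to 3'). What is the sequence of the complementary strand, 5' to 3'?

5'-CCTCTGTCCCTTGCGATGCTGAAGAGGATACCATGCAA-3'

Pairing A↔T and G↔C gives AACGTACCATAGGAGAAGTCGTAGCGTTCCCTGTCTCC, running 3'→5'. Reverse for the 5'→3' convention.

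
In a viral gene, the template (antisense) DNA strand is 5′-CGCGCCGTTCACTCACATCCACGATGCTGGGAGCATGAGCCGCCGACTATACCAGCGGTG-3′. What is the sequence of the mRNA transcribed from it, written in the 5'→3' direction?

5'-CACCGCUGGUAUAGUCGGCGGCUCAUGCUCCCAGCAUCGUGGAUGUGAGUGAACGGCGCG-3'

RNA polymerase reads the template 3'→5' and synthesizes mRNA 5'→3' by base-pairing (A→U, T→A, G↔C). The complement of the template is GCGCGGCAAGTGAGTGTAGGTGCTACGACCCTCGTACTCGGCGGCTGATATGGTCGCCAC; antiparallel, so 5'→3' the coding strand is CACCGCTGGTATAGTCGGCGGCTCATGCTCCCAGCATCGTGGATGTGAGTGAACGGCGCG. Replace T with U for the mRNA.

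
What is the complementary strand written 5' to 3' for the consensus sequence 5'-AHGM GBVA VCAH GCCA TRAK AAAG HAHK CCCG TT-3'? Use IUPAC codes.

5′-AACGGGMDTDCTTTMTYATGGCDTGBTBVCKCDT-3′

Standard pairs A↔T, G↔C; ambiguity codes pair R↔Y, M↔K, B↔V, H↔D. Complement (TDCKCVBTBGTDCGGTAYTMTTTCDTDMGGGCAA), then reverse for 5'→3'.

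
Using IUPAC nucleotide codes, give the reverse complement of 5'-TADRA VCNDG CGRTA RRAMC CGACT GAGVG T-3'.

5′-ACBCTCAGTCGGKTYYTAYCGCHNGBTYHTA-3′

Standard pairs A↔T, G↔C; ambiguity codes pair R↔Y, M↔K, D↔H, V↔B, N↔N. Complement (ATHYTBGNHCGCYATYYTKGGCTGACTCBCA), then reverse for 5'→3'.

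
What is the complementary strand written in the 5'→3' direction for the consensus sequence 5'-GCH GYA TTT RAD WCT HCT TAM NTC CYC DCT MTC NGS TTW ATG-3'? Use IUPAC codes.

5'-CATWAASCNGAKAGHGRGGANKTAAGDAGWHTYAAATRCDGC-3'

Standard pairs A↔T, G↔C; ambiguity codes pair R↔Y, M↔K, W↔W, S↔S, D↔H, N↔N. Complement (CGDCRTAAAYTHWGADGAATKNAGGRGHGAKAGNCSAAWTAC), then reverse for 5'→3'.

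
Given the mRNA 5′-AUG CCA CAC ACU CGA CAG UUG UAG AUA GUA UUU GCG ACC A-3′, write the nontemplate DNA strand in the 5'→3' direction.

5'-ATGCCACACACTCGACAGTTGTAGATAGTATTTGCGACCA-3'

The coding DNA strand has the same 5'→3' sequence as the mRNA with U replaced by T.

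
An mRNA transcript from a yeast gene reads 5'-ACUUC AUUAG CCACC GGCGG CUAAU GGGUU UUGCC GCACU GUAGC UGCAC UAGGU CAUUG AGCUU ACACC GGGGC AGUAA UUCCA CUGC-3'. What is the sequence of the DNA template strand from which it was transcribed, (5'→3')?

Replace U with T to get the coding DNA strand: ACTTCATTAGCCACCGGCGGCTAATGGGTTTTGCCGCACTGTAGCTGCACTAGGTCATTGAGCTTACACCGGGGCAGTAATTCCACTGC. The template strand is its reverse complement (complement TGAAGTAATCGGTGGCCGCCGATTACCCAAAACGGCGTGACATCGACGTGATCCAGTAACTCGAATGTGGCCCCGTCATTAAGGTGACG, then reverse).

5'-GCAGTGGAATTACTGCCCCGGTGTAAGCTCAATGACCTAGTGCAGCTACAGTGCGGCAAAACCCATTAGCCGCCGGTGGCTAATGAAGT-3'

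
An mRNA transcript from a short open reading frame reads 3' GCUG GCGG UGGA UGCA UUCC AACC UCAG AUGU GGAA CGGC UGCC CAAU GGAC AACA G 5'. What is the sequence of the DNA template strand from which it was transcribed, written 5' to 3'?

5'-CGACCGCCACCTACGTAAGGTTGGAGTCTACACCTTGCCGACGGGTTACCTGTTGTC-3'

Written 5'→3' the mRNA is GACAACAGGUAACCCGUCGGCAAGGUGUAGACUCCAACCUUACGUAGGUGGCGGUCG, so the coding DNA strand is GACAACAGGTAACCCGTCGGCAAGGTGTAGACTCCAACCTTACGTAGGTGGCGGTCG. The template is its reverse complement.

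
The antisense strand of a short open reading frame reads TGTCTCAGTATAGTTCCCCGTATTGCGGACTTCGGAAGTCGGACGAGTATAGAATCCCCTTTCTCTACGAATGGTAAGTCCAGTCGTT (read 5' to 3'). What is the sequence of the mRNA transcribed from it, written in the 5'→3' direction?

5'-AACGACUGGACUUACCAUUCGUAGAGAAAGGGGAUUCUAUACUCGUCCGACUUCCGAAGUCCGCAAUACGGGGAACUAUACUGAGACA-3'

The mRNA has the sequence of the coding strand (reverse complement of the template) with T→U. Reverse complement of TGTCTCAGTATAGTTCCCCGTATTGCGGACTTCGGAAGTCGGACGAGTATAGAATCCCCTTTCTCTACGAATGGTAAGTCCAGTCGTT is AACGACTGGACTTACCATTCGTAGAGAAAGGGGATTCTATACTCGTCCGACTTCCGAAGTCCGCAATACGGGGAACTATACTGAGACA; then T→U.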